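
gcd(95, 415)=5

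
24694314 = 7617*3242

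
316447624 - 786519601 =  - 470071977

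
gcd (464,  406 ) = 58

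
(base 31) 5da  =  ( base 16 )1462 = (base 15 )182D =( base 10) 5218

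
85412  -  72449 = 12963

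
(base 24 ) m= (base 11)20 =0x16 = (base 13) 19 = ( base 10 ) 22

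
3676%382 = 238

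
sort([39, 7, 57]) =[7, 39, 57 ]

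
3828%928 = 116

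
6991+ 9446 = 16437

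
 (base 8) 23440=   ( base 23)ilb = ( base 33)96H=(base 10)10016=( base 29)bqb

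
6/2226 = 1/371 = 0.00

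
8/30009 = 8/30009 = 0.00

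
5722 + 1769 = 7491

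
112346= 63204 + 49142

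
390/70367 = 390/70367 = 0.01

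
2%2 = 0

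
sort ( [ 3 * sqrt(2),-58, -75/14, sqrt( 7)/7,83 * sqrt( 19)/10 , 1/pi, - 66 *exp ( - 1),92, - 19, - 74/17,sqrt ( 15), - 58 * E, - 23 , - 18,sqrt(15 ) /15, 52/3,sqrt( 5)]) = [ - 58* E,-58, - 66*exp( - 1),-23, - 19,-18, - 75/14, - 74/17, sqrt(15)/15, 1/pi, sqrt( 7)/7, sqrt( 5 ), sqrt (15), 3 * sqrt ( 2), 52/3, 83 * sqrt( 19) /10,92] 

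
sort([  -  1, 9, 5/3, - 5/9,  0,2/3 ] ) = [-1,  -  5/9,0,2/3 , 5/3, 9 ] 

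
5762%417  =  341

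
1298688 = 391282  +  907406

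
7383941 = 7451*991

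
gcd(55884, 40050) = 6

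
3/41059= 3/41059 = 0.00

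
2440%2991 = 2440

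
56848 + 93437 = 150285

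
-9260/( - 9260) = 1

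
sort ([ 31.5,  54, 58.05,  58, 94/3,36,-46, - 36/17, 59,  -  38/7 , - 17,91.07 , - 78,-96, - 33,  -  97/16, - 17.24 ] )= [ - 96,  -  78, - 46,  -  33, - 17.24, - 17 , - 97/16,-38/7,-36/17,94/3, 31.5,36, 54,58, 58.05,59 , 91.07 ]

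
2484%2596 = 2484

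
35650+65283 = 100933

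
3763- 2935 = 828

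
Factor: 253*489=3^1*11^1*23^1*163^1=123717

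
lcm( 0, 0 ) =0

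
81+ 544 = 625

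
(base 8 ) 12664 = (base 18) h2c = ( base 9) 7553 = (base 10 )5556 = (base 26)85i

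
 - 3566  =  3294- 6860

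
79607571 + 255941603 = 335549174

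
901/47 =901/47 = 19.17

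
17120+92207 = 109327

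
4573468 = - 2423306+6996774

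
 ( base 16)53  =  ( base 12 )6B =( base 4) 1103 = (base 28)2R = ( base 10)83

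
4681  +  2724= 7405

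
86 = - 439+525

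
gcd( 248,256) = 8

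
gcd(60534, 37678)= 2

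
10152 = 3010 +7142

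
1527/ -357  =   - 5 + 86/119 =-4.28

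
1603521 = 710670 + 892851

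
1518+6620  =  8138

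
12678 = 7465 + 5213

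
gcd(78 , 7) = 1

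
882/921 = 294/307 = 0.96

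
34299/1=34299 = 34299.00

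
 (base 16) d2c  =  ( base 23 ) 68E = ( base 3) 11121220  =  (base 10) 3372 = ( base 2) 110100101100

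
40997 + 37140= 78137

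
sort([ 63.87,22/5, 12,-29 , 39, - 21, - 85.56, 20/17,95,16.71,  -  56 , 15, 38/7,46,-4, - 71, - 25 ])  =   [ - 85.56, - 71, - 56, - 29 , - 25, - 21,-4,20/17, 22/5,38/7,12,15, 16.71,  39,46,63.87,  95]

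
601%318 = 283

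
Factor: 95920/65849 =2^4 * 5^1*7^( - 1)*11^1*23^( - 1)*109^1 * 409^(-1)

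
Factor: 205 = 5^1*41^1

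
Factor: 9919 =7^1*13^1*109^1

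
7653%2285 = 798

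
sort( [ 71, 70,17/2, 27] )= [ 17/2,27, 70, 71]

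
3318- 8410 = - 5092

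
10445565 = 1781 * 5865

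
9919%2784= 1567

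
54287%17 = 6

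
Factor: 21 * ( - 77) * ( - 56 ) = 90552 = 2^3*3^1*7^3  *  11^1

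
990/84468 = 165/14078 = 0.01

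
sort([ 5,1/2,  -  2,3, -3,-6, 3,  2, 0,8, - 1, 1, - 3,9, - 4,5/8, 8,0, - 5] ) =[ - 6, - 5, - 4, - 3, - 3, - 2, - 1, 0 , 0,  1/2, 5/8 , 1,  2,  3 , 3,5,8, 8,9 ]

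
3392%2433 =959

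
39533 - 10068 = 29465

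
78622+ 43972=122594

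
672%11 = 1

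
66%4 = 2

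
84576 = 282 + 84294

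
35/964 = 35/964 = 0.04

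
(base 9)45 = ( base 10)41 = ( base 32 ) 19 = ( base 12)35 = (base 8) 51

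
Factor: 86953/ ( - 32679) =-3^( - 2 )*89^1*977^1*3631^(-1)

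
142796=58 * 2462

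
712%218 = 58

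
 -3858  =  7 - 3865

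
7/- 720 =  - 7/720   =  -0.01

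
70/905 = 14/181=0.08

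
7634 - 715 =6919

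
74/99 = 74/99=0.75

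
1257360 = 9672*130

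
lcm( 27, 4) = 108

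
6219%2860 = 499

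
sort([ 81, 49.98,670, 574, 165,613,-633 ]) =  [ - 633,49.98, 81, 165, 574 , 613, 670] 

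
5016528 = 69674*72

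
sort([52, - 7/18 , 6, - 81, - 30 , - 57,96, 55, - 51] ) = [ - 81,-57 ,-51, - 30  , - 7/18,6,52, 55,  96] 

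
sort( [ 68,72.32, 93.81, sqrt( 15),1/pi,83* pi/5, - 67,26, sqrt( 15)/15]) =[ - 67 , sqrt( 15)/15 , 1/pi,sqrt(15), 26,83 * pi/5,  68, 72.32, 93.81]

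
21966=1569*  14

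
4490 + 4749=9239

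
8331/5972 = 1 + 2359/5972=1.40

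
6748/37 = 6748/37 = 182.38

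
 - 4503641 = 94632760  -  99136401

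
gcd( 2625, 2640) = 15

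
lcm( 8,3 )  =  24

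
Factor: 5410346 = 2^1 * 43^1* 53^1*1187^1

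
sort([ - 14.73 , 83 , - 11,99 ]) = [ - 14.73, - 11, 83,99]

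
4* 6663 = 26652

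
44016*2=88032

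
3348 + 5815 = 9163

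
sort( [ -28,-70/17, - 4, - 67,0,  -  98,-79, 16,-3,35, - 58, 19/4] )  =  [ - 98,-79, - 67, -58 ,-28,  -  70/17, - 4, - 3,0,19/4,16,35 ] 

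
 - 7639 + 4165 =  - 3474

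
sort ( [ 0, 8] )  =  [ 0,8]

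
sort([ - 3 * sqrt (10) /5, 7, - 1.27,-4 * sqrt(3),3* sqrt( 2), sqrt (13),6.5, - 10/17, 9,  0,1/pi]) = [ - 4* sqrt(3),-3*sqrt( 10) /5,- 1.27,- 10/17, 0,  1/pi,sqrt ( 13 ),3*sqrt( 2 ), 6.5,7, 9]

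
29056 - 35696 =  - 6640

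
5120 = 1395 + 3725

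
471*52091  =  24534861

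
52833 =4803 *11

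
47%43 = 4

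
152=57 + 95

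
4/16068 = 1/4017 = 0.00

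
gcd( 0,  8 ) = 8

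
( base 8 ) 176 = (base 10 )126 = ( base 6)330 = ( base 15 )86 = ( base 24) 56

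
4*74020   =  296080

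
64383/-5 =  - 64383/5 = - 12876.60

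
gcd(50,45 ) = 5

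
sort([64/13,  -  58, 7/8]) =[ - 58,7/8,  64/13]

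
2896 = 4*724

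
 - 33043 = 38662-71705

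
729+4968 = 5697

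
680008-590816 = 89192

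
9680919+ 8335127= 18016046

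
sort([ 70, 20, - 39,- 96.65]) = [ -96.65 , - 39,20,70 ]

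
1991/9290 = 1991/9290 = 0.21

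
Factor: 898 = 2^1 * 449^1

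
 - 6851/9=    - 6851/9  =  - 761.22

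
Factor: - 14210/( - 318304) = 5/112=2^( - 4)*5^1 *7^(-1) 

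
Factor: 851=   23^1*37^1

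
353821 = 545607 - 191786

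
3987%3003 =984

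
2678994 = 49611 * 54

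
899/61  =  14+45/61= 14.74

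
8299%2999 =2301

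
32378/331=32378/331 = 97.82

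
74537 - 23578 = 50959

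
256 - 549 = -293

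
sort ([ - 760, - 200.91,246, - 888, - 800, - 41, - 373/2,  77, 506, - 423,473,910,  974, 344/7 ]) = [ - 888,  -  800, - 760,-423,-200.91 , - 373/2, - 41, 344/7,77,246, 473,506, 910,974] 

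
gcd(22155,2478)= 21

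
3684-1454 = 2230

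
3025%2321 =704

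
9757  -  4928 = 4829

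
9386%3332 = 2722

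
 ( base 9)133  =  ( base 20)5b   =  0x6f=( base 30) 3L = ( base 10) 111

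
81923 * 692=56690716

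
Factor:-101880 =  - 2^3*3^2*5^1*283^1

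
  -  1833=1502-3335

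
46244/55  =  840 + 4/5  =  840.80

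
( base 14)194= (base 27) C2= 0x146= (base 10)326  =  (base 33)9t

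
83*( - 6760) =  - 561080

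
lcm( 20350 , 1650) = 61050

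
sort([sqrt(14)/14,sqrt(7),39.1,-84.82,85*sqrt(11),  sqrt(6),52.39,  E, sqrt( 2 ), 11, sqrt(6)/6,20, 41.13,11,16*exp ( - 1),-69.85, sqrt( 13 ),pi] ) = [-84.82,  -  69.85,sqrt(14)/14,sqrt(6 ) /6, sqrt( 2), sqrt(6),sqrt(7),E,pi,sqrt( 13),16*exp( - 1) , 11, 11,  20,39.1, 41.13, 52.39, 85*sqrt( 11)]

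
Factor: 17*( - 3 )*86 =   -  4386=- 2^1*3^1*17^1 * 43^1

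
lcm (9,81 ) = 81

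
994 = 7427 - 6433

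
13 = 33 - 20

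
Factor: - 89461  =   - 137^1*653^1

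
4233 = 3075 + 1158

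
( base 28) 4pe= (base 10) 3850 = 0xF0A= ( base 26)5I2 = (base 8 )7412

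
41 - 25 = 16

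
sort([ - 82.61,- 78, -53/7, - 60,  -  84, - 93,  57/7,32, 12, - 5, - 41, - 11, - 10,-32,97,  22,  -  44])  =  [-93,-84,-82.61, - 78, - 60, - 44, - 41,-32, - 11 , - 10 , - 53/7  , - 5, 57/7 , 12,22,32,97 ]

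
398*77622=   30893556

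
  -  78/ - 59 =78/59  =  1.32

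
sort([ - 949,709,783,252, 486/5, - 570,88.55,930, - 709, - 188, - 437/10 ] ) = [ - 949, - 709 ,-570, - 188,- 437/10, 88.55,486/5,252,709,783,930 ] 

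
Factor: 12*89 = 1068 = 2^2*3^1 * 89^1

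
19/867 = 19/867 = 0.02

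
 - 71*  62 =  -4402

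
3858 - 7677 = - 3819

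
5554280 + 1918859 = 7473139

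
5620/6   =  936+2/3 = 936.67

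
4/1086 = 2/543 = 0.00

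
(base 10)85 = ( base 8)125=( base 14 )61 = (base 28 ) 31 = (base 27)34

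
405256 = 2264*179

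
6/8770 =3/4385 =0.00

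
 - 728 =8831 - 9559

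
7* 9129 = 63903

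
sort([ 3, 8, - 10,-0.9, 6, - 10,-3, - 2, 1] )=[ - 10, - 10 , - 3, - 2, - 0.9, 1,3, 6,8]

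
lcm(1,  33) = 33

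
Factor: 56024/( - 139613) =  - 2^3 * 47^1*937^( - 1 ) = - 376/937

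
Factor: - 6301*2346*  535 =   -  7908448110 = - 2^1*3^1*5^1*17^1*23^1*107^1 * 6301^1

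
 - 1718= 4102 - 5820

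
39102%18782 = 1538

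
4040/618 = 2020/309 = 6.54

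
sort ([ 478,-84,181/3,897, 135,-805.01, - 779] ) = [ -805.01,-779,- 84,181/3,135, 478,897]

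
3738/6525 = 1246/2175 = 0.57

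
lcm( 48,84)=336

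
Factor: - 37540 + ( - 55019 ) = -3^1*30853^1 = - 92559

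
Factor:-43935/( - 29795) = 87/59 = 3^1*29^1*59^( - 1 )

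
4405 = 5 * 881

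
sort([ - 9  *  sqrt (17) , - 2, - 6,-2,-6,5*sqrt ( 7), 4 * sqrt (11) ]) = [ - 9*sqrt( 17),-6,-6,-2, - 2, 5*sqrt( 7), 4*sqrt( 11 )] 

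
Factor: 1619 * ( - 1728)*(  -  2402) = 6719912064 = 2^7 * 3^3*1201^1*1619^1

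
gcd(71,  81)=1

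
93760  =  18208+75552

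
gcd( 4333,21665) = 4333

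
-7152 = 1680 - 8832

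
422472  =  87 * 4856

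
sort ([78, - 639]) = [ - 639,78 ] 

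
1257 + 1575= 2832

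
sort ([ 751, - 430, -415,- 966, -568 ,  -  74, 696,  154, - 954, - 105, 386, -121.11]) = [-966,  -  954, - 568, - 430 ,- 415 ,  -  121.11, - 105, - 74,154,386,696,751]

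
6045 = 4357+1688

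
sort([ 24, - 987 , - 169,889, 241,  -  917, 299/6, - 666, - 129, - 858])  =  [ - 987, - 917 , - 858 , - 666,-169, - 129,24,299/6,241,889 ]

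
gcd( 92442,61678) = 2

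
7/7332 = 7/7332 = 0.00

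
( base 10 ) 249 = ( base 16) f9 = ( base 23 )AJ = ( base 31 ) 81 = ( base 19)D2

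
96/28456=12/3557 = 0.00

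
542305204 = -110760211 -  - 653065415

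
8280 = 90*92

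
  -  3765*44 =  - 165660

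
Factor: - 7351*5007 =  - 3^1 * 1669^1*7351^1  =  - 36806457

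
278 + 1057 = 1335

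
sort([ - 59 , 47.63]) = [  -  59,47.63] 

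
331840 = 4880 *68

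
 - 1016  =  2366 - 3382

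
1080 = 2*540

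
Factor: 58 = 2^1*29^1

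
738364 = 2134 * 346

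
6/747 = 2/249 =0.01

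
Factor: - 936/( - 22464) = 2^(  -  3) * 3^(-1) = 1/24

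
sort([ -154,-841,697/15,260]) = [ -841 , - 154,697/15, 260] 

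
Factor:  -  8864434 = - 2^1*4432217^1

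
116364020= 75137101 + 41226919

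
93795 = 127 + 93668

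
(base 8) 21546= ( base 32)8R6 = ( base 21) kbb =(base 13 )4181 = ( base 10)9062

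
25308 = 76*333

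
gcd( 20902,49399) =7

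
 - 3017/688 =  - 5 + 423/688 = - 4.39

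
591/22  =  26 + 19/22 = 26.86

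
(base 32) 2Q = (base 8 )132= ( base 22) 42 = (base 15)60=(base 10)90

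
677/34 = 677/34 = 19.91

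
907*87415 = 79285405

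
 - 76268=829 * ( - 92)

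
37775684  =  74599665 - 36823981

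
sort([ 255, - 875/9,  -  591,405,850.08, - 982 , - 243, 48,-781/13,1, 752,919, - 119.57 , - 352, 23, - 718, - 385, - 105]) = [ - 982, - 718, -591, - 385, - 352, - 243, - 119.57,  -  105, - 875/9, - 781/13, 1, 23,48,255,405,752,850.08, 919 ]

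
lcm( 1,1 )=1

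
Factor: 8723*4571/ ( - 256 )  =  -39872833/256 = -2^( - 8)*7^1*11^1 *13^1*61^1*653^1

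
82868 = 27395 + 55473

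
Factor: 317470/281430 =599/531 = 3^ (  -  2)*59^ ( - 1 ) * 599^1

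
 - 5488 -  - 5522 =34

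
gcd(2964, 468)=156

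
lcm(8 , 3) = 24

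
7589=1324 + 6265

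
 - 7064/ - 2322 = 3 + 49/1161 = 3.04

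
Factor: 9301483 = 1049^1*8867^1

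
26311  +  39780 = 66091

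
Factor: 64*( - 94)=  - 6016  =  -  2^7*47^1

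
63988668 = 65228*981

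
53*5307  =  281271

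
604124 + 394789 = 998913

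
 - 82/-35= 2 + 12/35  =  2.34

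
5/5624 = 5/5624= 0.00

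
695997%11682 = 6759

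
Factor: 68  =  2^2*17^1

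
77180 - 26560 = 50620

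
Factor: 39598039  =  13^1*79^1 *38557^1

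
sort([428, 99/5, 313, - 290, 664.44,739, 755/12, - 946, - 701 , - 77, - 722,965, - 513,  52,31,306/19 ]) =[ - 946, - 722, - 701, - 513 , - 290,-77, 306/19, 99/5,31,52, 755/12,  313, 428,664.44, 739, 965 ]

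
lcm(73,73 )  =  73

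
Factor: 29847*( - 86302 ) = -2^1*3^1*9949^1*43151^1  =  - 2575855794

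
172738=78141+94597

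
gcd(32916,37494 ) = 6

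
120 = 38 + 82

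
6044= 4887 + 1157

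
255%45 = 30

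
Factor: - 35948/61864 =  - 43/74 = -  2^( - 1)*37^( - 1)*43^1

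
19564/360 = 54 + 31/90   =  54.34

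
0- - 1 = 1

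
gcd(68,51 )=17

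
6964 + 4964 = 11928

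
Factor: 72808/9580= 2^1*5^ ( - 1 )*19^1 = 38/5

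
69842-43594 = 26248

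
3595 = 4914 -1319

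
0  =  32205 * 0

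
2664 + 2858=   5522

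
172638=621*278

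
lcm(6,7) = 42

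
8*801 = 6408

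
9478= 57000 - 47522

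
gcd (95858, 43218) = 14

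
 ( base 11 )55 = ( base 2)111100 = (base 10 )60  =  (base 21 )2I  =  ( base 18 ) 36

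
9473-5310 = 4163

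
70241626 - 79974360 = - 9732734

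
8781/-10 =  - 879 + 9/10 = - 878.10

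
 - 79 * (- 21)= 1659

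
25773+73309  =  99082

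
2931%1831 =1100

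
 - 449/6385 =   -  1 + 5936/6385 = - 0.07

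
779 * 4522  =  3522638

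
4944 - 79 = 4865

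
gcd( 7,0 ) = 7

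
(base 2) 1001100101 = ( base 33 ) IJ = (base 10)613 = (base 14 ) 31b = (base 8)1145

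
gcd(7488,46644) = 156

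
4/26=2/13= 0.15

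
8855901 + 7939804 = 16795705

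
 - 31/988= -1 + 957/988 = - 0.03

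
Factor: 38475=3^4 * 5^2  *19^1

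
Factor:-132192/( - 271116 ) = 2^3 * 3^3 * 443^( - 1) = 216/443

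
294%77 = 63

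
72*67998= 4895856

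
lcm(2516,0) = 0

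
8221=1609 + 6612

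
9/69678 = 1/7742 = 0.00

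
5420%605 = 580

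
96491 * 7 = 675437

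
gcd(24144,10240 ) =16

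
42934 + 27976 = 70910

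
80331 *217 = 17431827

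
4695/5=939   =  939.00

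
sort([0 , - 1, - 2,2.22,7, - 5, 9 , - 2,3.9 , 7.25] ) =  [ - 5,-2,-2, - 1, 0,2.22,3.9,7,7.25, 9 ] 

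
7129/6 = 7129/6 = 1188.17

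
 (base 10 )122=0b1111010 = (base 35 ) 3h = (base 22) 5C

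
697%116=1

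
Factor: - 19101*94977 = -3^3*61^1*173^1*6367^1 = - 1814155677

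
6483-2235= 4248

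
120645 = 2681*45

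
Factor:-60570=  - 2^1 *3^2*5^1*673^1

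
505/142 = 505/142 = 3.56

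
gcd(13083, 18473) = 49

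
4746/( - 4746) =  - 1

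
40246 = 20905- - 19341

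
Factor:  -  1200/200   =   - 2^1*3^1 = - 6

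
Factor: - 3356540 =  - 2^2 * 5^1*11^2*19^1 * 73^1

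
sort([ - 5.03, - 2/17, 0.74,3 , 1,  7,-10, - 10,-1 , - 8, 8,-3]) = [-10, - 10,-8, - 5.03, - 3, - 1, - 2/17, 0.74, 1,3, 7, 8]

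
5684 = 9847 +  - 4163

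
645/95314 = 645/95314 = 0.01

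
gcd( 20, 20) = 20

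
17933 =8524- - 9409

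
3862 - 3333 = 529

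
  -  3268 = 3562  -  6830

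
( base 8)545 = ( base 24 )el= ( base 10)357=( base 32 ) b5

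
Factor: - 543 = -3^1*181^1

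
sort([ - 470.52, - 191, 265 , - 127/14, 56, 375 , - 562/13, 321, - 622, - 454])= [ - 622, - 470.52, - 454,-191,-562/13,-127/14, 56,  265, 321,375]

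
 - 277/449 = -1+ 172/449 = - 0.62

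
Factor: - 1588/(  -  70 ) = 2^1 * 5^( - 1) * 7^( - 1) * 397^1 = 794/35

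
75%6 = 3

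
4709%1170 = 29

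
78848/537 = 146+446/537 = 146.83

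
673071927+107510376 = 780582303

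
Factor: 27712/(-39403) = -2^6  *7^(  -  1 )*13^ ( - 1) = - 64/91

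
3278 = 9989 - 6711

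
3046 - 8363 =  - 5317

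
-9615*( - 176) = 1692240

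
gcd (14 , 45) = 1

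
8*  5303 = 42424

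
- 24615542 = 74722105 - 99337647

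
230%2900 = 230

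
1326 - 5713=-4387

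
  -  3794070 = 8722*( - 435 ) 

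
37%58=37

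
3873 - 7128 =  - 3255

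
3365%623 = 250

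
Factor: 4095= 3^2* 5^1*7^1*13^1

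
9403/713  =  9403/713 = 13.19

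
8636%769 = 177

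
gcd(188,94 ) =94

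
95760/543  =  176 +64/181 = 176.35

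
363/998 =363/998 = 0.36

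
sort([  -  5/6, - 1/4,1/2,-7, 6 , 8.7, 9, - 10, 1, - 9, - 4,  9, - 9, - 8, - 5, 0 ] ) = [ - 10 , - 9, - 9, - 8, - 7,-5,  -  4, - 5/6, - 1/4, 0,1/2, 1, 6, 8.7,  9,9 ] 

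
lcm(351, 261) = 10179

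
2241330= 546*4105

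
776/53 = 776/53 =14.64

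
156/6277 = 156/6277 = 0.02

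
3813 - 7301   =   - 3488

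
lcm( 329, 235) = 1645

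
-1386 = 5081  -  6467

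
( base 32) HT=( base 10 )573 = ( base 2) 1000111101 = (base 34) GT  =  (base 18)1DF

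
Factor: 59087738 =2^1*149^1 * 198281^1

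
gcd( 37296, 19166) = 518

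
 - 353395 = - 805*439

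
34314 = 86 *399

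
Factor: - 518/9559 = -2^1 * 7^1*11^ ( - 2 )*37^1*79^( - 1)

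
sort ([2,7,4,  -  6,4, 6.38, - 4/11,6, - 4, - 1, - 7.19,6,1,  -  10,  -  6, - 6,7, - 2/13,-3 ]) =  [ - 10, - 7.19,  -  6, - 6,  -  6,-4, - 3, - 1,-4/11,  -  2/13,1,2,4,4,6,6,6.38, 7,7]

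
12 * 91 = 1092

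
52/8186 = 26/4093  =  0.01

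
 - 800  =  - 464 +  - 336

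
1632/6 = 272 = 272.00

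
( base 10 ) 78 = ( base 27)2O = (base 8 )116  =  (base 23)39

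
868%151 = 113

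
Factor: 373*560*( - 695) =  - 145171600 = - 2^4* 5^2*7^1*139^1*373^1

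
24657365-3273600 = 21383765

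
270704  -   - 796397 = 1067101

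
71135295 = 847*83985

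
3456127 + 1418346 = 4874473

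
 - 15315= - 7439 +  - 7876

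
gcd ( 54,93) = 3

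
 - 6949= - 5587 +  - 1362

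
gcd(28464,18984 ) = 24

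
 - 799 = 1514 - 2313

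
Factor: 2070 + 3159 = 3^2*7^1*83^1 = 5229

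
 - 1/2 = -1 +1/2 = -0.50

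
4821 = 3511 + 1310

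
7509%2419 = 252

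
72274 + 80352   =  152626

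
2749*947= 2603303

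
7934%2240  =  1214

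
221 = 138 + 83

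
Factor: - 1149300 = -2^2*3^2*5^2*1277^1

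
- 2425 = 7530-9955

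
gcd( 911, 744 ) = 1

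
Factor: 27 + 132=159=3^1*53^1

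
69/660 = 23/220=0.10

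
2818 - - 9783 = 12601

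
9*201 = 1809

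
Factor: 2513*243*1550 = 2^1 * 3^5*5^2 * 7^1*31^1 * 359^1 = 946521450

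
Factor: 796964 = 2^2*7^1*28463^1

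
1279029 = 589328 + 689701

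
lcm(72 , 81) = 648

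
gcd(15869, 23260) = 1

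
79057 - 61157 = 17900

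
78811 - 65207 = 13604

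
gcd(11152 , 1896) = 8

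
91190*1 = 91190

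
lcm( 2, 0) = 0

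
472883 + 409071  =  881954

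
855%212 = 7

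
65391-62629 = 2762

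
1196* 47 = 56212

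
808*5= 4040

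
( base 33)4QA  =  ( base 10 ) 5224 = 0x1468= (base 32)538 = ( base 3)21011111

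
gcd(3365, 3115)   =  5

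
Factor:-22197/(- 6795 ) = 49/15 =3^( - 1)*5^(  -  1)*7^2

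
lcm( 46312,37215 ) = 2084040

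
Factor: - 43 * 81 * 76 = - 264708 = - 2^2 * 3^4*19^1 *43^1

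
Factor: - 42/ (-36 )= 7/6=2^( - 1)*3^( - 1 )  *7^1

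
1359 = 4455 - 3096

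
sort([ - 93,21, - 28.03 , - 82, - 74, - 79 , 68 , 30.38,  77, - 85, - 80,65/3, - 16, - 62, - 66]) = [ - 93, - 85, - 82, - 80, - 79, - 74, - 66,  -  62, - 28.03, - 16,21,65/3,30.38,68, 77] 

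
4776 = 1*4776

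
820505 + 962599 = 1783104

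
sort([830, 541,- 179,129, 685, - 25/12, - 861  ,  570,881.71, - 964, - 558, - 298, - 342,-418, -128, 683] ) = [ - 964, - 861, - 558,  -  418,-342, -298, - 179, - 128 , - 25/12,129,541,570,683,  685, 830,881.71]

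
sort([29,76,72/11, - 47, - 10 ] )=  [ - 47,  -  10,  72/11,29,76]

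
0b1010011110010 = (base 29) 6AQ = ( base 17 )1197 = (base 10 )5362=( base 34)4lo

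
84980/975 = 87 + 31/195= 87.16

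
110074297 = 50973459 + 59100838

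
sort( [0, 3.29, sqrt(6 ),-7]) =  [ - 7, 0, sqrt( 6), 3.29]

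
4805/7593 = 4805/7593 = 0.63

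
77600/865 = 15520/173  =  89.71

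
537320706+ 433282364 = 970603070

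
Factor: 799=17^1*47^1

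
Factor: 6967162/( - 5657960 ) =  - 3483581/2828980 = -2^(  -  2)*5^( - 1)*7^ ( -1) * 11^ ( - 2) * 167^( - 1 ) * 3483581^1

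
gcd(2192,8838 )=2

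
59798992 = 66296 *902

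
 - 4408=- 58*76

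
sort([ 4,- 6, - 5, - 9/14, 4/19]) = [ - 6, - 5,-9/14, 4/19, 4 ]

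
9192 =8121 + 1071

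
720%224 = 48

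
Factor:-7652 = -2^2*1913^1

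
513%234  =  45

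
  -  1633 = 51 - 1684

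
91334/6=45667/3 = 15222.33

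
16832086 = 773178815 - 756346729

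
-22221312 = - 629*35328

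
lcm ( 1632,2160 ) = 73440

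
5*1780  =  8900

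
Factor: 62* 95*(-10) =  - 2^2*5^2*19^1*31^1 = - 58900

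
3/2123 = 3/2123 = 0.00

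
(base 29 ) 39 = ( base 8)140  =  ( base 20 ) 4G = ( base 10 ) 96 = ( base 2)1100000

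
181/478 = 181/478 = 0.38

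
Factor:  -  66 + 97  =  31^1 = 31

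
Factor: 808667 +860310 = 1668977 = 601^1 * 2777^1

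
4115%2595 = 1520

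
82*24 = 1968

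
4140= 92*45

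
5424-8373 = -2949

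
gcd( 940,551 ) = 1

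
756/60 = 12 + 3/5 =12.60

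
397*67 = 26599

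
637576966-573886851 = 63690115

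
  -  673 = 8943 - 9616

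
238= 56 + 182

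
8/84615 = 8/84615 = 0.00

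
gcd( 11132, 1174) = 2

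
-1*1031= -1031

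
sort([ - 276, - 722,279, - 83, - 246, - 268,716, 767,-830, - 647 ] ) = [ - 830, - 722, -647, - 276, -268, - 246, - 83, 279,  716, 767]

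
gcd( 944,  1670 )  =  2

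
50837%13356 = 10769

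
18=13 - -5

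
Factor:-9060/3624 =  - 5/2 = - 2^(-1)*5^1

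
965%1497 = 965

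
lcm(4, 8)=8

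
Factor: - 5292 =-2^2*3^3 * 7^2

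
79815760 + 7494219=87309979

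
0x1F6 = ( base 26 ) J8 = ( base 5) 4002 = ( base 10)502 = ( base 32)FM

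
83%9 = 2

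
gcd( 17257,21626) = 1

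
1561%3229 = 1561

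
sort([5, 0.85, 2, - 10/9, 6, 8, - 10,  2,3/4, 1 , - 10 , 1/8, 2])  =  [ - 10,  -  10,  -  10/9,1/8, 3/4,  0.85  ,  1, 2,2, 2, 5 , 6, 8 ] 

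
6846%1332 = 186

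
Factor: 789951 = 3^1*59^1*4463^1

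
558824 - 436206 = 122618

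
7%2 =1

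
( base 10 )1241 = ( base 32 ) 16p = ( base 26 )1lj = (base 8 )2331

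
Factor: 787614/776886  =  881/869 = 11^( - 1 )*79^(- 1) * 881^1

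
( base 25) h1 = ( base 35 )C6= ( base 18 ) 15c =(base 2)110101010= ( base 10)426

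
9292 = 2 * 4646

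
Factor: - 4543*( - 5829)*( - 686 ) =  - 18166066842=- 2^1*3^1*7^4*11^1*29^1*59^1 * 67^1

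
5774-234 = 5540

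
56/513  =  56/513 = 0.11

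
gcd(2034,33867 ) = 9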